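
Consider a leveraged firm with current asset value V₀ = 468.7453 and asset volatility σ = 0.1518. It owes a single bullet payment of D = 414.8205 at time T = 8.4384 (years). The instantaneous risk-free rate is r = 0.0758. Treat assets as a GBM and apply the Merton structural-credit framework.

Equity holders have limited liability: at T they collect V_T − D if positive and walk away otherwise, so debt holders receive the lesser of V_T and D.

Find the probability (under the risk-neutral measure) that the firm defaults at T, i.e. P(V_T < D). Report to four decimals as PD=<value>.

d₁ = [ln(V₀/D) + (r + σ²/2)T] / (σ√T)
   = [ln(468.7453/414.8205) + (0.0758 + 0.5·0.1518²)·8.4384] / (0.1518·√8.4384)
   = [0.122214 + 0.736855] / 0.440963 = 1.948166
d₂ = d₁ − σ√T = 1.948166 − 0.440963 = 1.507203
risk-neutral PD = N(−d₂) = N(-1.507203) = 0.065879

PD=0.0659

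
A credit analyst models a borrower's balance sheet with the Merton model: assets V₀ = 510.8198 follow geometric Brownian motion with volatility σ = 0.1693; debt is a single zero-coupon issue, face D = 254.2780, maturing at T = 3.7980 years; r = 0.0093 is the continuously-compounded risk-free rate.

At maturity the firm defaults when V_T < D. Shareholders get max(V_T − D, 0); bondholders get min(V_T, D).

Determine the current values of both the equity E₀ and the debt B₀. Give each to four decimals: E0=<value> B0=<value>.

E0=265.8978 B0=244.9220

d₁ = [ln(V₀/D) + (r + σ²/2)T] / (σ√T)
   = [ln(510.8198/254.2780) + (0.0093 + 0.5·0.1693²)·3.7980] / (0.1693·√3.7980)
   = [0.697589 + 0.089751] / 0.329940 = 2.386316
d₂ = d₁ − σ√T = 2.386316 − 0.329940 = 2.056377
N(d₁) = 0.991491,  N(d₂) = 0.980127,  e^(−rT) = 0.965295
E₀ = V₀·N(d₁) − D·e^(−rT)·N(d₂)
   = 510.8198·0.991491 − 254.2780·0.965295·0.980127 = 265.897815
B₀ = V₀ − E₀ = 510.8198 − 265.897815 = 244.921985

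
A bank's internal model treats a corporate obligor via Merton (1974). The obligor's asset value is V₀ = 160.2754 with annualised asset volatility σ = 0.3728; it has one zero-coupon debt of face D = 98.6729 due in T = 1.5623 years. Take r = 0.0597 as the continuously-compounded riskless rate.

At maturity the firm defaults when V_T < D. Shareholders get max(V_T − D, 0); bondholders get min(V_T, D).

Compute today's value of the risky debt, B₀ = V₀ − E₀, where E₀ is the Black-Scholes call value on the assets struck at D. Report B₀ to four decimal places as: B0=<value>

B0=87.0568

d₁ = [ln(V₀/D) + (r + σ²/2)T] / (σ√T)
   = [ln(160.2754/98.6729) + (0.0597 + 0.5·0.3728²)·1.5623] / (0.3728·√1.5623)
   = [0.485083 + 0.201833] / 0.465970 = 1.474164
d₂ = d₁ − σ√T = 1.474164 − 0.465970 = 1.008194
N(d₁) = 0.929781,  N(d₂) = 0.843319,  e^(−rT) = 0.910948
E₀ = V₀·N(d₁) − D·e^(−rT)·N(d₂)
   = 160.2754·0.929781 − 98.6729·0.910948·0.843319 = 73.218558
B₀ = V₀ − E₀ = 160.2754 − 73.218558 = 87.056842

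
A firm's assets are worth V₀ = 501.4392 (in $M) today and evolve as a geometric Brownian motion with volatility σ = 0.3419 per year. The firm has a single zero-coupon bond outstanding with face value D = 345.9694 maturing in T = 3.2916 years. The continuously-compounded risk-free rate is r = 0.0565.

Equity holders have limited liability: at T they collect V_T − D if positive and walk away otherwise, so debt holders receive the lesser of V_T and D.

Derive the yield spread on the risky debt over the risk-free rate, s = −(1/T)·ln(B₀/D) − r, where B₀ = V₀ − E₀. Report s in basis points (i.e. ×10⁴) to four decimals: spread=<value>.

spread=253.9722

d₁ = [ln(V₀/D) + (r + σ²/2)T] / (σ√T)
   = [ln(501.4392/345.9694) + (0.0565 + 0.5·0.3419²)·3.2916] / (0.3419·√3.2916)
   = [0.371132 + 0.378362] / 0.620301 = 1.208275
d₂ = d₁ − σ√T = 1.208275 − 0.620301 = 0.587973
N(d₁) = 0.886529,  N(d₂) = 0.721725,  e^(−rT) = 0.830294
E₀ = V₀·N(d₁) − D·e^(−rT)·N(d₂)
   = 501.4392·0.886529 − 345.9694·0.830294·0.721725 = 237.220431
B₀ = V₀ − E₀ = 501.4392 − 237.220431 = 264.218769
spread = −(1/T)·ln(B₀/D) − r = −(1/3.2916)·ln(264.218769/345.9694) − 0.0565 = 0.02539722
in basis points: 0.02539722 × 10⁴ = 253.9722 bp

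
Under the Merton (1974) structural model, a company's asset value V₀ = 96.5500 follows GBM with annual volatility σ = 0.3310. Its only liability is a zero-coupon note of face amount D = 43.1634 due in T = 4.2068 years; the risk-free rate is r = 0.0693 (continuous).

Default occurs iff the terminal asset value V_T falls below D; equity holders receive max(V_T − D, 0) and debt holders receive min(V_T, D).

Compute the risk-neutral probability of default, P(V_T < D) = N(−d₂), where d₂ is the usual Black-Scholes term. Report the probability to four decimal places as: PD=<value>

d₁ = [ln(V₀/D) + (r + σ²/2)T] / (σ√T)
   = [ln(96.5500/43.1634) + (0.0693 + 0.5·0.3310²)·4.2068] / (0.3310·√4.2068)
   = [0.805068 + 0.521982] / 0.678897 = 1.954715
d₂ = d₁ − σ√T = 1.954715 − 0.678897 = 1.275817
risk-neutral PD = N(−d₂) = N(-1.275817) = 0.101010

PD=0.1010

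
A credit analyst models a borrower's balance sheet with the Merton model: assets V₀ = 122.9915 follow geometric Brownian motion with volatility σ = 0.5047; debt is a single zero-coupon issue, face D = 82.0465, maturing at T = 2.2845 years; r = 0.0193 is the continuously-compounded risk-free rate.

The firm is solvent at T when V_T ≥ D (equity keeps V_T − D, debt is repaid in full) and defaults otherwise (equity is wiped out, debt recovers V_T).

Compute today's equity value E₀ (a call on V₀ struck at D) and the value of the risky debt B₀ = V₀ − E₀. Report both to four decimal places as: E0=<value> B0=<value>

E0=56.8759 B0=66.1156

d₁ = [ln(V₀/D) + (r + σ²/2)T] / (σ√T)
   = [ln(122.9915/82.0465) + (0.0193 + 0.5·0.5047²)·2.2845] / (0.5047·√2.2845)
   = [0.404829 + 0.335047] / 0.762832 = 0.969907
d₂ = d₁ − σ√T = 0.969907 − 0.762832 = 0.207075
N(d₁) = 0.833954,  N(d₂) = 0.582024,  e^(−rT) = 0.956867
E₀ = V₀·N(d₁) − D·e^(−rT)·N(d₂)
   = 122.9915·0.833954 − 82.0465·0.956867·0.582024 = 56.875871
B₀ = V₀ − E₀ = 122.9915 − 56.875871 = 66.115629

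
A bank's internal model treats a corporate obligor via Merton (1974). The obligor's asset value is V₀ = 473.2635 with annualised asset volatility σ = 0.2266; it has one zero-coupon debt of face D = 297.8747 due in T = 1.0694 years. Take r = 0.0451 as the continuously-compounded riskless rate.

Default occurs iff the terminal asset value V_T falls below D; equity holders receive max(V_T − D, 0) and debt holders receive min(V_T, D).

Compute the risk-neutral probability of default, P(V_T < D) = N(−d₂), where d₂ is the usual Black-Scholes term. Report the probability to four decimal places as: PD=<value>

PD=0.0195

d₁ = [ln(V₀/D) + (r + σ²/2)T] / (σ√T)
   = [ln(473.2635/297.8747) + (0.0451 + 0.5·0.2266²)·1.0694] / (0.2266·√1.0694)
   = [0.462979 + 0.075685] / 0.234331 = 2.298734
d₂ = d₁ − σ√T = 2.298734 − 0.234331 = 2.064403
risk-neutral PD = N(−d₂) = N(-2.064403) = 0.019490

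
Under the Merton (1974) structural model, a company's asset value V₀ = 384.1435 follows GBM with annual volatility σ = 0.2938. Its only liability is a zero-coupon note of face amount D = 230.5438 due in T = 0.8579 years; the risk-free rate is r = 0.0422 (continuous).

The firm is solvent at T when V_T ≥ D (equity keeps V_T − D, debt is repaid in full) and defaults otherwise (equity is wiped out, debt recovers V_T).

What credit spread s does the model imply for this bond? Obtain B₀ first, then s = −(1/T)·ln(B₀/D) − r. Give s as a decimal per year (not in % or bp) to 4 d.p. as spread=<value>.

d₁ = [ln(V₀/D) + (r + σ²/2)T] / (σ√T)
   = [ln(384.1435/230.5438) + (0.0422 + 0.5·0.2938²)·0.8579] / (0.2938·√0.8579)
   = [0.510575 + 0.073230] / 0.272126 = 2.145348
d₂ = d₁ − σ√T = 2.145348 − 0.272126 = 1.873222
N(d₁) = 0.984037,  N(d₂) = 0.969481,  e^(−rT) = 0.964444
E₀ = V₀·N(d₁) − D·e^(−rT)·N(d₂)
   = 384.1435·0.984037 − 230.5438·0.964444·0.969481 = 162.450757
B₀ = V₀ − E₀ = 384.1435 − 162.450757 = 221.692743
spread = −(1/T)·ln(B₀/D) − r = −(1/0.8579)·ln(221.692743/230.5438) − 0.0422 = 0.00343292

spread=0.0034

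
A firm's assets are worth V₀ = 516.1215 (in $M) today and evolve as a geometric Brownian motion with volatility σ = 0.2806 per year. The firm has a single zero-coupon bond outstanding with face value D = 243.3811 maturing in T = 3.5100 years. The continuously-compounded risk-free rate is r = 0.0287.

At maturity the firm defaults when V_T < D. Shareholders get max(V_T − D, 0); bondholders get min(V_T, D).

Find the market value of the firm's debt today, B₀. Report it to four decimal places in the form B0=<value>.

B0=216.2437

d₁ = [ln(V₀/D) + (r + σ²/2)T] / (σ√T)
   = [ln(516.1215/243.3811) + (0.0287 + 0.5·0.2806²)·3.5100] / (0.2806·√3.5100)
   = [0.751714 + 0.238919] / 0.525704 = 1.884393
d₂ = d₁ − σ√T = 1.884393 − 0.525704 = 1.358689
N(d₁) = 0.970244,  N(d₂) = 0.912877,  e^(−rT) = 0.904171
E₀ = V₀·N(d₁) − D·e^(−rT)·N(d₂)
   = 516.1215·0.970244 − 243.3811·0.904171·0.912877 = 299.877773
B₀ = V₀ − E₀ = 516.1215 − 299.877773 = 216.243727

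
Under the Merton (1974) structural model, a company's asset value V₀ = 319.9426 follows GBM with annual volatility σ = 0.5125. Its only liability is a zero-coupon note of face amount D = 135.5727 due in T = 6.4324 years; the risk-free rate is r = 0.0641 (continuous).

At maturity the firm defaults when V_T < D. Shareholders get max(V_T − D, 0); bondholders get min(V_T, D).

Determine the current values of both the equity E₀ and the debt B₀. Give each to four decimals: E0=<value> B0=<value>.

E0=246.9542 B0=72.9884

d₁ = [ln(V₀/D) + (r + σ²/2)T] / (σ√T)
   = [ln(319.9426/135.5727) + (0.0641 + 0.5·0.5125²)·6.4324] / (0.5125·√6.4324)
   = [0.858634 + 1.257072] / 1.299812 = 1.627702
d₂ = d₁ − σ√T = 1.627702 − 1.299812 = 0.327890
N(d₁) = 0.948206,  N(d₂) = 0.628503,  e^(−rT) = 0.662114
E₀ = V₀·N(d₁) − D·e^(−rT)·N(d₂)
   = 319.9426·0.948206 − 135.5727·0.662114·0.628503 = 246.954152
B₀ = V₀ − E₀ = 319.9426 − 246.954152 = 72.988448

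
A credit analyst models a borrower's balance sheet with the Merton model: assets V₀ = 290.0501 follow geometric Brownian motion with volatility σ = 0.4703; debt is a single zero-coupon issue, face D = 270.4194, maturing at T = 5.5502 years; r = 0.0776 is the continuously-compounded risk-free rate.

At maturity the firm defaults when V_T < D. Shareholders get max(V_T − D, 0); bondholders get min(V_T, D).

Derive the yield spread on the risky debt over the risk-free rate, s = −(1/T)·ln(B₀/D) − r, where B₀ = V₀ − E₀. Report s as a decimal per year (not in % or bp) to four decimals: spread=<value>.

spread=0.0595

d₁ = [ln(V₀/D) + (r + σ²/2)T] / (σ√T)
   = [ln(290.0501/270.4194) + (0.0776 + 0.5·0.4703²)·5.5502] / (0.4703·√5.5502)
   = [0.070080 + 1.044498] / 1.107973 = 1.005961
d₂ = d₁ − σ√T = 1.005961 − 1.107973 = -0.102013
N(d₁) = 0.842783,  N(d₂) = 0.459373,  e^(−rT) = 0.650057
E₀ = V₀·N(d₁) − D·e^(−rT)·N(d₂)
   = 290.0501·0.842783 − 270.4194·0.650057·0.459373 = 163.696917
B₀ = V₀ − E₀ = 290.0501 − 163.696917 = 126.353183
spread = −(1/T)·ln(B₀/D) − r = −(1/5.5502)·ln(126.353183/270.4194) − 0.0776 = 0.05949291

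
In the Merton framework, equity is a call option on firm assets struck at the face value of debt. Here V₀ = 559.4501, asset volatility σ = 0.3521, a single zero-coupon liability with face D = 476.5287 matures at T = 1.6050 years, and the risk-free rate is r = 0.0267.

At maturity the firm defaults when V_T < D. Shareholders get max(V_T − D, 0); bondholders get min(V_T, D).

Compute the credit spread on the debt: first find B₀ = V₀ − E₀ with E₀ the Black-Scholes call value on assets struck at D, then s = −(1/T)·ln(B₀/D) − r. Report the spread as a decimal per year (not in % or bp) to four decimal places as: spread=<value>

d₁ = [ln(V₀/D) + (r + σ²/2)T] / (σ√T)
   = [ln(559.4501/476.5287) + (0.0267 + 0.5·0.3521²)·1.6050] / (0.3521·√1.6050)
   = [0.160426 + 0.142343] / 0.446071 = 0.678748
d₂ = d₁ − σ√T = 0.678748 − 0.446071 = 0.232677
N(d₁) = 0.751351,  N(d₂) = 0.591994,  e^(−rT) = 0.958052
E₀ = V₀·N(d₁) − D·e^(−rT)·N(d₂)
   = 559.4501·0.751351 − 476.5287·0.958052·0.591994 = 150.075054
B₀ = V₀ − E₀ = 559.4501 − 150.075054 = 409.375046
spread = −(1/T)·ln(B₀/D) − r = −(1/1.6050)·ln(409.375046/476.5287) − 0.0267 = 0.06793940

spread=0.0679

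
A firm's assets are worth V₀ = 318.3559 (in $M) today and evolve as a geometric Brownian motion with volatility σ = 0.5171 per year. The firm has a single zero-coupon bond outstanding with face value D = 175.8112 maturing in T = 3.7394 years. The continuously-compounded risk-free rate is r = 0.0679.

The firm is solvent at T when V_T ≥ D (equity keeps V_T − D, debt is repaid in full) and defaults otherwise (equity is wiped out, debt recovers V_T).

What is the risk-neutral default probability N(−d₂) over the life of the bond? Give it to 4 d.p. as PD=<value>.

PD=0.3640

d₁ = [ln(V₀/D) + (r + σ²/2)T] / (σ√T)
   = [ln(318.3559/175.8112) + (0.0679 + 0.5·0.5171²)·3.7394] / (0.5171·√3.7394)
   = [0.593759 + 0.753849] / 0.999944 = 1.347684
d₂ = d₁ − σ√T = 1.347684 − 0.999944 = 0.347741
risk-neutral PD = N(−d₂) = N(-0.347741) = 0.364018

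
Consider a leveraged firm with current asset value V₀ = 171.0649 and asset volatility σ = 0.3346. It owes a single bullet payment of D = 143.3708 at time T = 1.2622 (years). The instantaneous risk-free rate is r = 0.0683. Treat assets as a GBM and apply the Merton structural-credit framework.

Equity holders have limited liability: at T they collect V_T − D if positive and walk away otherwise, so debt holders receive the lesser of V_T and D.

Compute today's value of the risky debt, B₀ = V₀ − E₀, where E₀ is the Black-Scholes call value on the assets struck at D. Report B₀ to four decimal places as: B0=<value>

B0=123.5405

d₁ = [ln(V₀/D) + (r + σ²/2)T] / (σ√T)
   = [ln(171.0649/143.3708) + (0.0683 + 0.5·0.3346²)·1.2622] / (0.3346·√1.2622)
   = [0.176609 + 0.156864] / 0.375915 = 0.887096
d₂ = d₁ − σ√T = 0.887096 − 0.375915 = 0.511181
N(d₁) = 0.812487,  N(d₂) = 0.695388,  e^(−rT) = 0.917403
E₀ = V₀·N(d₁) − D·e^(−rT)·N(d₂)
   = 171.0649·0.812487 − 143.3708·0.917403·0.695388 = 47.524373
B₀ = V₀ − E₀ = 171.0649 − 47.524373 = 123.540527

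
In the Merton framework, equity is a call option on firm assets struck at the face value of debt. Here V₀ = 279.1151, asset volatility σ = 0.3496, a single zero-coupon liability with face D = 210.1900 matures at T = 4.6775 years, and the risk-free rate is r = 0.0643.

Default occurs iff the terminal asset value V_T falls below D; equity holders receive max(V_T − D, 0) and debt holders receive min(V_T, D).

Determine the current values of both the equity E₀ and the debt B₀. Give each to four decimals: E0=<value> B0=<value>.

d₁ = [ln(V₀/D) + (r + σ²/2)T] / (σ√T)
   = [ln(279.1151/210.1900) + (0.0643 + 0.5·0.3496²)·4.6775] / (0.3496·√4.6775)
   = [0.283612 + 0.586606] / 0.756098 = 1.150932
d₂ = d₁ − σ√T = 1.150932 − 0.756098 = 0.394834
N(d₁) = 0.875120,  N(d₂) = 0.653517,  e^(−rT) = 0.740253
E₀ = V₀·N(d₁) − D·e^(−rT)·N(d₂)
   = 279.1151·0.875120 − 210.1900·0.740253·0.653517 = 142.575973
B₀ = V₀ − E₀ = 279.1151 − 142.575973 = 136.539127

E0=142.5760 B0=136.5391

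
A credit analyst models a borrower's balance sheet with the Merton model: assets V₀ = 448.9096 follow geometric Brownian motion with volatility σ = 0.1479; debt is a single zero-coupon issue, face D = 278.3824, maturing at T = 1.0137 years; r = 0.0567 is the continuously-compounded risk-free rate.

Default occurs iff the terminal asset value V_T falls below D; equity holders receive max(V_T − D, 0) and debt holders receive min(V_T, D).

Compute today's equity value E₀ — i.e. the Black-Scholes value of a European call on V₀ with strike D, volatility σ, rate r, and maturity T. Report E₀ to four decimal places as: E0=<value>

d₁ = [ln(V₀/D) + (r + σ²/2)T] / (σ√T)
   = [ln(448.9096/278.3824) + (0.0567 + 0.5·0.1479²)·1.0137] / (0.1479·√1.0137)
   = [0.477826 + 0.068564] / 0.148910 = 3.669269
d₂ = d₁ − σ√T = 3.669269 − 0.148910 = 3.520360
N(d₁) = 0.999878,  N(d₂) = 0.999785,  e^(−rT) = 0.944144
E₀ = V₀·N(d₁) − D·e^(−rT)·N(d₂)
   = 448.9096·0.999878 − 278.3824·0.944144·0.999785 = 186.078620

E0=186.0786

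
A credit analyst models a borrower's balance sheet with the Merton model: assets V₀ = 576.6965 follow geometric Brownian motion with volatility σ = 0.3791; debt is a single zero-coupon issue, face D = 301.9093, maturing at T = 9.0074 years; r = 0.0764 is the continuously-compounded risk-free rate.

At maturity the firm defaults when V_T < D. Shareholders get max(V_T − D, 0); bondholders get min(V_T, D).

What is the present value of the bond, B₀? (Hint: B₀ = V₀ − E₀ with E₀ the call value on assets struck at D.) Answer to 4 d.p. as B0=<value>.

d₁ = [ln(V₀/D) + (r + σ²/2)T] / (σ√T)
   = [ln(576.6965/301.9093) + (0.0764 + 0.5·0.3791²)·9.0074] / (0.3791·√9.0074)
   = [0.647189 + 1.335423] / 1.137767 = 1.742546
d₂ = d₁ − σ√T = 1.742546 − 1.137767 = 0.604779
N(d₁) = 0.959294,  N(d₂) = 0.727337,  e^(−rT) = 0.502497
E₀ = V₀·N(d₁) − D·e^(−rT)·N(d₂)
   = 576.6965·0.959294 − 301.9093·0.502497·0.727337 = 442.877985
B₀ = V₀ − E₀ = 576.6965 − 442.877985 = 133.818515

B0=133.8185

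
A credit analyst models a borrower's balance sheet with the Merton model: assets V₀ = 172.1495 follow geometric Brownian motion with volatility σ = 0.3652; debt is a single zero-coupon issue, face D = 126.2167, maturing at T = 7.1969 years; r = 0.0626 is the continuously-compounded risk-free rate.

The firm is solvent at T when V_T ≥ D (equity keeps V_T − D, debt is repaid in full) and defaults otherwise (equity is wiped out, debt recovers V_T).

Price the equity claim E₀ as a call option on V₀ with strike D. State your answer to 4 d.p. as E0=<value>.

d₁ = [ln(V₀/D) + (r + σ²/2)T] / (σ√T)
   = [ln(172.1495/126.2167) + (0.0626 + 0.5·0.3652²)·7.1969] / (0.3652·√7.1969)
   = [0.310363 + 0.930455] / 0.979723 = 1.266498
d₂ = d₁ − σ√T = 1.266498 − 0.979723 = 0.286775
N(d₁) = 0.897333,  N(d₂) = 0.612858,  e^(−rT) = 0.637293
E₀ = V₀·N(d₁) − D·e^(−rT)·N(d₂)
   = 172.1495·0.897333 − 126.2167·0.637293·0.612858 = 105.178931

E0=105.1789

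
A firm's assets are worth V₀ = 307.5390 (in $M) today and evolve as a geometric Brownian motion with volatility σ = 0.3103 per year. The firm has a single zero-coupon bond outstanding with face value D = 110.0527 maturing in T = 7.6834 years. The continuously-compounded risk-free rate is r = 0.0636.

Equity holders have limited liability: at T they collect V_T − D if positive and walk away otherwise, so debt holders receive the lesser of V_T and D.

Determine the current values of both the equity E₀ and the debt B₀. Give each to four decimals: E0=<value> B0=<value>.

E0=241.8377 B0=65.7013

d₁ = [ln(V₀/D) + (r + σ²/2)T] / (σ√T)
   = [ln(307.5390/110.0527) + (0.0636 + 0.5·0.3103²)·7.6834] / (0.3103·√7.6834)
   = [1.027643 + 0.858567] / 0.860119 = 2.192963
d₂ = d₁ − σ√T = 2.192963 − 0.860119 = 1.332844
N(d₁) = 0.985845,  N(d₂) = 0.908709,  e^(−rT) = 0.613445
E₀ = V₀·N(d₁) − D·e^(−rT)·N(d₂)
   = 307.5390·0.985845 − 110.0527·0.613445·0.908709 = 241.837679
B₀ = V₀ − E₀ = 307.5390 − 241.837679 = 65.701321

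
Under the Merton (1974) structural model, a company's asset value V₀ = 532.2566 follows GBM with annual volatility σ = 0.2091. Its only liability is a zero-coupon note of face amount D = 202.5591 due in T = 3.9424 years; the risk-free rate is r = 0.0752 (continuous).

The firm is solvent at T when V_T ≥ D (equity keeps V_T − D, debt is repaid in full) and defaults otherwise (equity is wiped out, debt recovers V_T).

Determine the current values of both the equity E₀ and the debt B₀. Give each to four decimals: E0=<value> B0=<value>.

d₁ = [ln(V₀/D) + (r + σ²/2)T] / (σ√T)
   = [ln(532.2566/202.5591) + (0.0752 + 0.5·0.2091²)·3.9424] / (0.2091·√3.9424)
   = [0.966094 + 0.382655] / 0.415178 = 3.248604
d₂ = d₁ − σ√T = 3.248604 − 0.415178 = 2.833426
N(d₁) = 0.999420,  N(d₂) = 0.997697,  e^(−rT) = 0.743439
E₀ = V₀·N(d₁) − D·e^(−rT)·N(d₂)
   = 532.2566·0.999420 − 202.5591·0.743439·0.997697 = 381.704366
B₀ = V₀ − E₀ = 532.2566 − 381.704366 = 150.552234

E0=381.7044 B0=150.5522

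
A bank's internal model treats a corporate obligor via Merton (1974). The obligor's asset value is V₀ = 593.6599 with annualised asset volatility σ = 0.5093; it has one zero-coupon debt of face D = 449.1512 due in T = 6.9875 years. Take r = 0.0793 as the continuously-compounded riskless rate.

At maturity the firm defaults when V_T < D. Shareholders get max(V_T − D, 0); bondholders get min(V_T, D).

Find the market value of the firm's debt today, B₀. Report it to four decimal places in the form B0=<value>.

B0=181.7367

d₁ = [ln(V₀/D) + (r + σ²/2)T] / (σ√T)
   = [ln(593.6599/449.1512) + (0.0793 + 0.5·0.5093²)·6.9875] / (0.5093·√6.9875)
   = [0.278947 + 1.460340] / 1.346277 = 1.291923
d₂ = d₁ − σ√T = 1.291923 − 1.346277 = -0.054354
N(d₁) = 0.901808,  N(d₂) = 0.478326,  e^(−rT) = 0.574584
E₀ = V₀·N(d₁) − D·e^(−rT)·N(d₂)
   = 593.6599·0.901808 − 449.1512·0.574584·0.478326 = 411.923153
B₀ = V₀ − E₀ = 593.6599 − 411.923153 = 181.736747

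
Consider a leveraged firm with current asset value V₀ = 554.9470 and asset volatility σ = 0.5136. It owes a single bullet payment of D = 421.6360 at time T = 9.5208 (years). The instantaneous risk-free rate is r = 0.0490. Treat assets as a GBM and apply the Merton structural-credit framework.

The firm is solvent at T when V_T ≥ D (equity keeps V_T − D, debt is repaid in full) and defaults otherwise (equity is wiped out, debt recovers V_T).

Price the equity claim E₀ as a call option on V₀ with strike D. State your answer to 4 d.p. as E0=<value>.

d₁ = [ln(V₀/D) + (r + σ²/2)T] / (σ√T)
   = [ln(554.9470/421.6360) + (0.0490 + 0.5·0.5136²)·9.5208] / (0.5136·√9.5208)
   = [0.274730 + 1.722241] / 1.584754 = 1.260115
d₂ = d₁ − σ√T = 1.260115 − 1.584754 = -0.324639
N(d₁) = 0.896186,  N(d₂) = 0.372727,  e^(−rT) = 0.627182
E₀ = V₀·N(d₁) − D·e^(−rT)·N(d₂)
   = 554.9470·0.896186 − 421.6360·0.627182·0.372727 = 398.770886

E0=398.7709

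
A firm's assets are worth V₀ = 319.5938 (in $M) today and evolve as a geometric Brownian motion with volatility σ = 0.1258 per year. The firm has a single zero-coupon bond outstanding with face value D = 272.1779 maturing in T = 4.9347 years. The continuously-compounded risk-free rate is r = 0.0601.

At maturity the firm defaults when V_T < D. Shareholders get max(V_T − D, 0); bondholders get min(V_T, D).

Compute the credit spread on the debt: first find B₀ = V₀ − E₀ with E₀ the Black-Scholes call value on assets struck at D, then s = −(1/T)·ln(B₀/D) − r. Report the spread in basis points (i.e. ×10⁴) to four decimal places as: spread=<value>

spread=15.1373

d₁ = [ln(V₀/D) + (r + σ²/2)T] / (σ√T)
   = [ln(319.5938/272.1779) + (0.0601 + 0.5·0.1258²)·4.9347] / (0.1258·√4.9347)
   = [0.160595 + 0.335623] / 0.279454 = 1.775666
d₂ = d₁ − σ√T = 1.775666 − 0.279454 = 1.496212
N(d₁) = 0.962106,  N(d₂) = 0.932701,  e^(−rT) = 0.743360
E₀ = V₀·N(d₁) − D·e^(−rT)·N(d₂)
   = 319.5938·0.962106 − 272.1779·0.743360·0.932701 = 118.773475
B₀ = V₀ − E₀ = 319.5938 − 118.773475 = 200.820325
spread = −(1/T)·ln(B₀/D) − r = −(1/4.9347)·ln(200.820325/272.1779) − 0.0601 = 0.00151373
in basis points: 0.00151373 × 10⁴ = 15.1373 bp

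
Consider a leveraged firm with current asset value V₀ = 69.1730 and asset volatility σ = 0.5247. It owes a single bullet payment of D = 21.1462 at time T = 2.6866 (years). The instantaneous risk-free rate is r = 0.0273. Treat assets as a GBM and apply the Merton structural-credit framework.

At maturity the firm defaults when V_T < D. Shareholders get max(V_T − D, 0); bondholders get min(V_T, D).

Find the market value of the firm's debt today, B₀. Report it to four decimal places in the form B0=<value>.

B0=18.7057

d₁ = [ln(V₀/D) + (r + σ²/2)T] / (σ√T)
   = [ln(69.1730/21.1462) + (0.0273 + 0.5·0.5247²)·2.6866] / (0.5247·√2.6866)
   = [1.185150 + 0.443168] / 0.860028 = 1.893332
d₂ = d₁ − σ√T = 1.893332 − 0.860028 = 1.033304
N(d₁) = 0.970843,  N(d₂) = 0.849269,  e^(−rT) = 0.929281
E₀ = V₀·N(d₁) − D·e^(−rT)·N(d₂)
   = 69.1730·0.970843 − 21.1462·0.929281·0.849269 = 50.467347
B₀ = V₀ − E₀ = 69.1730 − 50.467347 = 18.705653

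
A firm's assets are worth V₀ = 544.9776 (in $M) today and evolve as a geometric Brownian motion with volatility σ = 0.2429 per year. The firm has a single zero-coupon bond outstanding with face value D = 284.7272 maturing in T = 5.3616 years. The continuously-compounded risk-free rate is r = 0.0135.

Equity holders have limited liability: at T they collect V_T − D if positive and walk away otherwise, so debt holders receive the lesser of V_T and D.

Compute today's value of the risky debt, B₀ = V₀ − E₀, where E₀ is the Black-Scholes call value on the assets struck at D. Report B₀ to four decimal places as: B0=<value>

B0=255.0311

d₁ = [ln(V₀/D) + (r + σ²/2)T] / (σ√T)
   = [ln(544.9776/284.7272) + (0.0135 + 0.5·0.2429²)·5.3616] / (0.2429·√5.3616)
   = [0.649213 + 0.230550] / 0.562438 = 1.564195
d₂ = d₁ − σ√T = 1.564195 − 0.562438 = 1.001757
N(d₁) = 0.941114,  N(d₂) = 0.841770,  e^(−rT) = 0.930176
E₀ = V₀·N(d₁) − D·e^(−rT)·N(d₂)
   = 544.9776·0.941114 − 284.7272·0.930176·0.841770 = 289.946512
B₀ = V₀ − E₀ = 544.9776 − 289.946512 = 255.031088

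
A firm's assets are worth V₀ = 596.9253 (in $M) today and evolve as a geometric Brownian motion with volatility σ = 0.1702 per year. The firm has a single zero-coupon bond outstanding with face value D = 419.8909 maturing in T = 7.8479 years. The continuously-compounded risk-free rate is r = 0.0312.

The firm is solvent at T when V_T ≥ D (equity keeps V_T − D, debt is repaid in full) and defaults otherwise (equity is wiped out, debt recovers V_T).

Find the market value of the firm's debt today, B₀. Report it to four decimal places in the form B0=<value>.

B0=318.2494

d₁ = [ln(V₀/D) + (r + σ²/2)T] / (σ√T)
   = [ln(596.9253/419.8909) + (0.0312 + 0.5·0.1702²)·7.8479] / (0.1702·√7.8479)
   = [0.351797 + 0.358524] / 0.476800 = 1.489766
d₂ = d₁ − σ√T = 1.489766 − 0.476800 = 1.012966
N(d₁) = 0.931857,  N(d₂) = 0.844462,  e^(−rT) = 0.782818
E₀ = V₀·N(d₁) − D·e^(−rT)·N(d₂)
   = 596.9253·0.931857 − 419.8909·0.782818·0.844462 = 278.675897
B₀ = V₀ − E₀ = 596.9253 − 278.675897 = 318.249403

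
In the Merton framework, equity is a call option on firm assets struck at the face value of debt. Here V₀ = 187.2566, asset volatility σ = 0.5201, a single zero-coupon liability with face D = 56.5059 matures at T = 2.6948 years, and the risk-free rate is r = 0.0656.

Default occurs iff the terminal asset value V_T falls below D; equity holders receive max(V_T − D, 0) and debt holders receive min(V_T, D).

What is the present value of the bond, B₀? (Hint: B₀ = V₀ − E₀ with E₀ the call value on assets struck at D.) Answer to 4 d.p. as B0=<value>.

d₁ = [ln(V₀/D) + (r + σ²/2)T] / (σ√T)
   = [ln(187.2566/56.5059) + (0.0656 + 0.5·0.5201²)·2.6948] / (0.5201·√2.6948)
   = [1.198135 + 0.541256] / 0.853788 = 2.037263
d₂ = d₁ − σ√T = 2.037263 − 0.853788 = 1.183475
N(d₁) = 0.979188,  N(d₂) = 0.881689,  e^(−rT) = 0.837965
E₀ = V₀·N(d₁) − D·e^(−rT)·N(d₂)
   = 187.2566·0.979188 − 56.5059·0.837965·0.881689 = 141.611474
B₀ = V₀ − E₀ = 187.2566 − 141.611474 = 45.645126

B0=45.6451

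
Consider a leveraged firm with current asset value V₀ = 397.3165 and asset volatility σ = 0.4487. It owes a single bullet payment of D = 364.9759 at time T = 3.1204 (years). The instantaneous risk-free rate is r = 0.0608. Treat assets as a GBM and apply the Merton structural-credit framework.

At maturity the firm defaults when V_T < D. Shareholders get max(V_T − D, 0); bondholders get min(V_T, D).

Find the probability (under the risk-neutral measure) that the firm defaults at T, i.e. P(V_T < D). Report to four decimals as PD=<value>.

d₁ = [ln(V₀/D) + (r + σ²/2)T] / (σ√T)
   = [ln(397.3165/364.9759) + (0.0608 + 0.5·0.4487²)·3.1204] / (0.4487·√3.1204)
   = [0.084902 + 0.503838] / 0.792613 = 0.742784
d₂ = d₁ − σ√T = 0.742784 − 0.792613 = -0.049830
risk-neutral PD = N(−d₂) = N(0.049830) = 0.519871

PD=0.5199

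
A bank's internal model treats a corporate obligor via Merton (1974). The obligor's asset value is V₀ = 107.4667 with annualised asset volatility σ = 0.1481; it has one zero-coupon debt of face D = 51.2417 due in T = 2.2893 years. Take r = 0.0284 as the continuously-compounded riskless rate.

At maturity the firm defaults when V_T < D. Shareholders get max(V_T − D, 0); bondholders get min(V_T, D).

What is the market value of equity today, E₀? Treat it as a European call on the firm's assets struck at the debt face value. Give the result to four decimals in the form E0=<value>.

d₁ = [ln(V₀/D) + (r + σ²/2)T] / (σ√T)
   = [ln(107.4667/51.2417) + (0.0284 + 0.5·0.1481²)·2.2893] / (0.1481·√2.2893)
   = [0.740627 + 0.090122] / 0.224082 = 3.707352
d₂ = d₁ − σ√T = 3.707352 − 0.224082 = 3.483270
N(d₁) = 0.999895,  N(d₂) = 0.999752,  e^(−rT) = 0.937052
E₀ = V₀·N(d₁) − D·e^(−rT)·N(d₂)
   = 107.4667·0.999895 − 51.2417·0.937052·0.999752 = 59.451182

E0=59.4512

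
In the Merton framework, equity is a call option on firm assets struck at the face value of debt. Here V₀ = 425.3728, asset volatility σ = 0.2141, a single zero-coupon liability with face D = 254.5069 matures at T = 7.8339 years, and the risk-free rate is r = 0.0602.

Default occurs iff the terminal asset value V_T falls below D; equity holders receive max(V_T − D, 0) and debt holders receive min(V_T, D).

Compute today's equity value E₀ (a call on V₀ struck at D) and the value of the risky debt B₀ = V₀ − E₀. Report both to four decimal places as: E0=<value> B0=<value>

d₁ = [ln(V₀/D) + (r + σ²/2)T] / (σ√T)
   = [ln(425.3728/254.5069) + (0.0602 + 0.5·0.2141²)·7.8339] / (0.2141·√7.8339)
   = [0.513638 + 0.651149] / 0.599247 = 1.943752
d₂ = d₁ − σ√T = 1.943752 − 0.599247 = 1.344505
N(d₁) = 0.974037,  N(d₂) = 0.910607,  e^(−rT) = 0.624003
E₀ = V₀·N(d₁) − D·e^(−rT)·N(d₂)
   = 425.3728·0.974037 − 254.5069·0.624003·0.910607 = 269.712712
B₀ = V₀ − E₀ = 425.3728 − 269.712712 = 155.660088

E0=269.7127 B0=155.6601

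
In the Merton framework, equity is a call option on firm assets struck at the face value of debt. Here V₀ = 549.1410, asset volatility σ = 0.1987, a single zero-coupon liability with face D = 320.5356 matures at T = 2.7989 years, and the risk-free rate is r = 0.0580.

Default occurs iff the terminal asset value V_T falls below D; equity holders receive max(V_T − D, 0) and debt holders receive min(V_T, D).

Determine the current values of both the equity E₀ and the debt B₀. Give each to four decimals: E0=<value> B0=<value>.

E0=277.4410 B0=271.7000

d₁ = [ln(V₀/D) + (r + σ²/2)T] / (σ√T)
   = [ln(549.1410/320.5356) + (0.0580 + 0.5·0.1987²)·2.7989] / (0.1987·√2.7989)
   = [0.538362 + 0.217589] / 0.332423 = 2.274060
d₂ = d₁ − σ√T = 2.274060 − 0.332423 = 1.941637
N(d₁) = 0.988519,  N(d₂) = 0.973909,  e^(−rT) = 0.850155
E₀ = V₀·N(d₁) − D·e^(−rT)·N(d₂)
   = 549.1410·0.988519 − 320.5356·0.850155·0.973909 = 277.440965
B₀ = V₀ − E₀ = 549.1410 − 277.440965 = 271.700035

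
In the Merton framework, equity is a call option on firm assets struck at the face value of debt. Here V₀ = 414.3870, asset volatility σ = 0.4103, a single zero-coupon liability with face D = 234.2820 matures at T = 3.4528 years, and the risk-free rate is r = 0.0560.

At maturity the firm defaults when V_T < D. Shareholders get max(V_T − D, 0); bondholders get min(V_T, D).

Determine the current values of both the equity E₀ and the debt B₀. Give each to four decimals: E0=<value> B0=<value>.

d₁ = [ln(V₀/D) + (r + σ²/2)T] / (σ√T)
   = [ln(414.3870/234.2820) + (0.0560 + 0.5·0.4103²)·3.4528] / (0.4103·√3.4528)
   = [0.570275 + 0.483989] / 0.762408 = 1.382809
d₂ = d₁ − σ√T = 1.382809 − 0.762408 = 0.620402
N(d₁) = 0.916638,  N(d₂) = 0.732503,  e^(−rT) = 0.824188
E₀ = V₀·N(d₁) − D·e^(−rT)·N(d₂)
   = 414.3870·0.916638 − 234.2820·0.824188·0.732503 = 238.402199
B₀ = V₀ − E₀ = 414.3870 − 238.402199 = 175.984801

E0=238.4022 B0=175.9848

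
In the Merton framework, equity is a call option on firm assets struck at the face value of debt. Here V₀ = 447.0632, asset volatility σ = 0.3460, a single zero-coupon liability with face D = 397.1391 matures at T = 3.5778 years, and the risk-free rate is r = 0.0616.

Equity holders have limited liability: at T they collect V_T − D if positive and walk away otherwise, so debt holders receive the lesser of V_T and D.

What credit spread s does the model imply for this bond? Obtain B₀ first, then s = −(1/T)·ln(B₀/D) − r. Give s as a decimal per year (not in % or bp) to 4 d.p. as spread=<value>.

d₁ = [ln(V₀/D) + (r + σ²/2)T] / (σ√T)
   = [ln(447.0632/397.1391) + (0.0616 + 0.5·0.3460²)·3.5778] / (0.3460·√3.5778)
   = [0.118413 + 0.434552] / 0.654462 = 0.844917
d₂ = d₁ − σ√T = 0.844917 − 0.654462 = 0.190456
N(d₁) = 0.800921,  N(d₂) = 0.575524,  e^(−rT) = 0.802204
E₀ = V₀·N(d₁) − D·e^(−rT)·N(d₂)
   = 447.0632·0.800921 − 397.1391·0.802204·0.575524 = 174.708332
B₀ = V₀ − E₀ = 447.0632 − 174.708332 = 272.354868
spread = −(1/T)·ln(B₀/D) − r = −(1/3.5778)·ln(272.354868/397.1391) − 0.0616 = 0.04382253

spread=0.0438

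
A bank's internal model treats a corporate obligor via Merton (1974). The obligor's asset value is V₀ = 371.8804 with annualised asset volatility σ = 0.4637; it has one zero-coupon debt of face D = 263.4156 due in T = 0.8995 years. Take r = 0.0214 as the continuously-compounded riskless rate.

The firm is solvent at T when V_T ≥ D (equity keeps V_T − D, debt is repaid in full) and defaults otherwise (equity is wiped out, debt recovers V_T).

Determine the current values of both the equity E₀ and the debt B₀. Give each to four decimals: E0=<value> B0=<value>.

E0=128.8611 B0=243.0193

d₁ = [ln(V₀/D) + (r + σ²/2)T] / (σ√T)
   = [ln(371.8804/263.4156) + (0.0214 + 0.5·0.4637²)·0.8995] / (0.4637·√0.8995)
   = [0.344839 + 0.115954] / 0.439782 = 1.047775
d₂ = d₁ − σ√T = 1.047775 − 0.439782 = 0.607993
N(d₁) = 0.852629,  N(d₂) = 0.728404,  e^(−rT) = 0.980935
E₀ = V₀·N(d₁) − D·e^(−rT)·N(d₂)
   = 371.8804·0.852629 − 263.4156·0.980935·0.728404 = 128.861119
B₀ = V₀ − E₀ = 371.8804 − 128.861119 = 243.019281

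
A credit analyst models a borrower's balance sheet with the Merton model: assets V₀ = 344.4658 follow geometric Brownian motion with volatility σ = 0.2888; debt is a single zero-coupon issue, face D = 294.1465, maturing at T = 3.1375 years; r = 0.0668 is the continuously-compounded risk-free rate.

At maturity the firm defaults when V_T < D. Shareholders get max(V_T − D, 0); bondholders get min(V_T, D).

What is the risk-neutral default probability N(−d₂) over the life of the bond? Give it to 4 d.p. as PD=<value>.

PD=0.3218

d₁ = [ln(V₀/D) + (r + σ²/2)T] / (σ√T)
   = [ln(344.4658/294.1465) + (0.0668 + 0.5·0.2888²)·3.1375] / (0.2888·√3.1375)
   = [0.157917 + 0.340427] / 0.511551 = 0.974182
d₂ = d₁ − σ√T = 0.974182 − 0.511551 = 0.462631
risk-neutral PD = N(−d₂) = N(-0.462631) = 0.321814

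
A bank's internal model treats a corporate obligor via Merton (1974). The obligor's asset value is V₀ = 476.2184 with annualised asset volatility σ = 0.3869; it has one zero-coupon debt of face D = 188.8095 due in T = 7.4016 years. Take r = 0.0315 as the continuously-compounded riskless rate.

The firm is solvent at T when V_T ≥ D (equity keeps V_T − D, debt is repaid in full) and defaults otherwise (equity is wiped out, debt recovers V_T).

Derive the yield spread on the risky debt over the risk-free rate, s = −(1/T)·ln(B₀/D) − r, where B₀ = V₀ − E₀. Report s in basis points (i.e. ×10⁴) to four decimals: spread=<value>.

d₁ = [ln(V₀/D) + (r + σ²/2)T] / (σ√T)
   = [ln(476.2184/188.8095) + (0.0315 + 0.5·0.3869²)·7.4016] / (0.3869·√7.4016)
   = [0.925138 + 0.787129] / 1.052596 = 1.626709
d₂ = d₁ − σ√T = 1.626709 − 1.052596 = 0.574114
N(d₁) = 0.948101,  N(d₂) = 0.717055,  e^(−rT) = 0.792034
E₀ = V₀·N(d₁) − D·e^(−rT)·N(d₂)
   = 476.2184·0.948101 − 188.8095·0.792034·0.717055 = 344.271995
B₀ = V₀ − E₀ = 476.2184 − 344.271995 = 131.946405
spread = −(1/T)·ln(B₀/D) − r = −(1/7.4016)·ln(131.946405/188.8095) − 0.0315 = 0.01691423
in basis points: 0.01691423 × 10⁴ = 169.1423 bp

spread=169.1423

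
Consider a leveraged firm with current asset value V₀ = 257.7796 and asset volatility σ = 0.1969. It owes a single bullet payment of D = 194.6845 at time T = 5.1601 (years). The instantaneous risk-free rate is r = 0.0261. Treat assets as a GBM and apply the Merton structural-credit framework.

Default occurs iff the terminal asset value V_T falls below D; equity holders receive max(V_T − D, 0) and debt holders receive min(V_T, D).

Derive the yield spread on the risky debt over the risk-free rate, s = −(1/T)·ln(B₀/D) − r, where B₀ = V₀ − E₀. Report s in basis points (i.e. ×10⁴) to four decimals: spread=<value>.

spread=102.7364

d₁ = [ln(V₀/D) + (r + σ²/2)T] / (σ√T)
   = [ln(257.7796/194.6845) + (0.0261 + 0.5·0.1969²)·5.1601] / (0.1969·√5.1601)
   = [0.280725 + 0.234706] / 0.447275 = 1.152380
d₂ = d₁ − σ√T = 1.152380 − 0.447275 = 0.705105
N(d₁) = 0.875417,  N(d₂) = 0.759627,  e^(−rT) = 0.873997
E₀ = V₀·N(d₁) − D·e^(−rT)·N(d₂)
   = 257.7796·0.875417 − 194.6845·0.873997·0.759627 = 96.411407
B₀ = V₀ − E₀ = 257.7796 − 96.411407 = 161.368193
spread = −(1/T)·ln(B₀/D) − r = −(1/5.1601)·ln(161.368193/194.6845) − 0.0261 = 0.01027364
in basis points: 0.01027364 × 10⁴ = 102.7364 bp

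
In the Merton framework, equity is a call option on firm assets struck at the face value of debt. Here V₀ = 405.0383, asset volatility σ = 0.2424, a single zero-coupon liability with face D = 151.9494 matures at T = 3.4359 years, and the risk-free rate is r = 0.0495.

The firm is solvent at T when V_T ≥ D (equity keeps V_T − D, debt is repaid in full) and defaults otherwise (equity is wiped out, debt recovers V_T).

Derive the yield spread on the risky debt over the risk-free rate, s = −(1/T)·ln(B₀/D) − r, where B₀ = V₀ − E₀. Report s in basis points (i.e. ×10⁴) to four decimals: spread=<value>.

spread=3.7774

d₁ = [ln(V₀/D) + (r + σ²/2)T] / (σ√T)
   = [ln(405.0383/151.9494) + (0.0495 + 0.5·0.2424²)·3.4359] / (0.2424·√3.4359)
   = [0.980434 + 0.271020] / 0.449317 = 2.785236
d₂ = d₁ − σ√T = 2.785236 − 0.449317 = 2.335919
N(d₁) = 0.997326,  N(d₂) = 0.990252,  e^(−rT) = 0.843600
E₀ = V₀·N(d₁) − D·e^(−rT)·N(d₂)
   = 405.0383·0.997326 − 151.9494·0.843600·0.990252 = 277.020072
B₀ = V₀ − E₀ = 405.0383 − 277.020072 = 128.018228
spread = −(1/T)·ln(B₀/D) − r = −(1/3.4359)·ln(128.018228/151.9494) − 0.0495 = 0.00037774
in basis points: 0.00037774 × 10⁴ = 3.7774 bp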